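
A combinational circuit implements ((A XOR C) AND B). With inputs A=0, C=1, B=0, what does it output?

Substituting: ((0 XOR 1) AND 0)
= 0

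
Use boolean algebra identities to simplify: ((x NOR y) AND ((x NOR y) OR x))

By absorption (E AND (E OR v) = E):
= (x NOR y)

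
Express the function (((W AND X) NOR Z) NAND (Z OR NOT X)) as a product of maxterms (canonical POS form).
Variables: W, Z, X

ΠM(0, 4) = (W OR Z OR X) AND (NOT W OR Z OR X)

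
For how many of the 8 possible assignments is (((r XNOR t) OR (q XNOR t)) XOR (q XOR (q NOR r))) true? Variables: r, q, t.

Satisfying assignments: (0,0,1), (1,0,0), (1,0,1), (1,1,0)
Count: 4 out of 8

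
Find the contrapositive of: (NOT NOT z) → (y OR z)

Contrapositive: NOT (y OR z) → NOT z
Note: A statement and its contrapositive are logically equivalent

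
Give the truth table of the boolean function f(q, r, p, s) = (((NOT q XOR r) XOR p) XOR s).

q | r | p | s | Output
----------------------
0 | 0 | 0 | 0 | 1
0 | 0 | 0 | 1 | 0
0 | 0 | 1 | 0 | 0
0 | 0 | 1 | 1 | 1
0 | 1 | 0 | 0 | 0
0 | 1 | 0 | 1 | 1
0 | 1 | 1 | 0 | 1
0 | 1 | 1 | 1 | 0
1 | 0 | 0 | 0 | 0
1 | 0 | 0 | 1 | 1
1 | 0 | 1 | 0 | 1
1 | 0 | 1 | 1 | 0
1 | 1 | 0 | 0 | 1
1 | 1 | 0 | 1 | 0
1 | 1 | 1 | 0 | 0
1 | 1 | 1 | 1 | 1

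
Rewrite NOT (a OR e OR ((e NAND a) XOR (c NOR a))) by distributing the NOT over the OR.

NOT a AND NOT e AND NOT ((e NAND a) XOR (c NOR a))
De Morgan's: NOT(OR of terms) = AND of negations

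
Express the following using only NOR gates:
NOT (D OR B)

(((D NOR B) NOR (D NOR B)) NOR ((D NOR B) NOR (D NOR B)))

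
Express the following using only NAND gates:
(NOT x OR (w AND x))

(((x NAND x) NAND (x NAND x)) NAND (((w NAND x) NAND (w NAND x)) NAND ((w NAND x) NAND (w NAND x))))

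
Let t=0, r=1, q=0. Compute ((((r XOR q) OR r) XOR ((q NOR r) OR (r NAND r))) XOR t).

Substituting: ((((1 XOR 0) OR 1) XOR ((0 NOR 1) OR (1 NAND 1))) XOR 0)
= 1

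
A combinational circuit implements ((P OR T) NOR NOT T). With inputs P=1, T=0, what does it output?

Substituting: ((1 OR 0) NOR NOT 0)
= 0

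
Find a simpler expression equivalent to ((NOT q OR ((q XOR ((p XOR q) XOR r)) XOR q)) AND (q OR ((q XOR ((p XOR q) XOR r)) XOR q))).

By distribution ((E OR v) AND (E OR NOT v) = E) then XOR self-cancellation ((E XOR v) XOR v = E):
= ((p XOR q) XOR r)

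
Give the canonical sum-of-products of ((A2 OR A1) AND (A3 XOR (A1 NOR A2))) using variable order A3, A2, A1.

Σm(5, 6, 7) = (A3 AND NOT A2 AND A1) OR (A3 AND A2 AND NOT A1) OR (A3 AND A2 AND A1)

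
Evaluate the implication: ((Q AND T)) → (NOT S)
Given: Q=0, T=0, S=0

Antecedent ((Q AND T)) = 0; consequent (NOT S) = 1.
0 → 1 = 1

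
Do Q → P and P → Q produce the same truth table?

No, Converse is not equivalent to original (counterexample: Q=0, P=1)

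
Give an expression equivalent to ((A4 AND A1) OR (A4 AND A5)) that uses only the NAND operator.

((((A4 NAND A1) NAND (A4 NAND A1)) NAND ((A4 NAND A1) NAND (A4 NAND A1))) NAND (((A4 NAND A5) NAND (A4 NAND A5)) NAND ((A4 NAND A5) NAND (A4 NAND A5))))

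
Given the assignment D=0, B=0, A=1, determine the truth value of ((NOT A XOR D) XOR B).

Substituting: ((NOT 1 XOR 0) XOR 0)
= 0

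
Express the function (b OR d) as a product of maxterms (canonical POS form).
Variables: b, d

ΠM(0) = (b OR d)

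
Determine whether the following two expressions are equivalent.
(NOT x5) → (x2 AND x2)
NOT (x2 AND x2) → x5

Yes, Contrapositive is always equivalent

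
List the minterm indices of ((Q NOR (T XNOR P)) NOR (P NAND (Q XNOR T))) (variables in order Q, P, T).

Σm(7) = (Q AND P AND T)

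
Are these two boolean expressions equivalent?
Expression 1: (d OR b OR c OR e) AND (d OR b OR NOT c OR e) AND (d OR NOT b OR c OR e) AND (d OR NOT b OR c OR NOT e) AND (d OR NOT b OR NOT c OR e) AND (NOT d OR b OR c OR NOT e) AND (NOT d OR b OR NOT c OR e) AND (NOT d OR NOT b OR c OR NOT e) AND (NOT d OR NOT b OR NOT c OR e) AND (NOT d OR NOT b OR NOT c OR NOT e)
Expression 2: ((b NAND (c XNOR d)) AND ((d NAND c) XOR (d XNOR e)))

Yes, they are equivalent — the two output columns agree on all 16 assignments:
d | b | c | e | Expression 1 | Expression 2
-------------------------------------------
0 | 0 | 0 | 0 | 0 | 0
0 | 0 | 0 | 1 | 1 | 1
0 | 0 | 1 | 0 | 0 | 0
0 | 0 | 1 | 1 | 1 | 1
0 | 1 | 0 | 0 | 0 | 0
0 | 1 | 0 | 1 | 0 | 0
0 | 1 | 1 | 0 | 0 | 0
0 | 1 | 1 | 1 | 1 | 1
1 | 0 | 0 | 0 | 1 | 1
1 | 0 | 0 | 1 | 0 | 0
1 | 0 | 1 | 0 | 0 | 0
1 | 0 | 1 | 1 | 1 | 1
1 | 1 | 0 | 0 | 1 | 1
1 | 1 | 0 | 1 | 0 | 0
1 | 1 | 1 | 0 | 0 | 0
1 | 1 | 1 | 1 | 0 | 0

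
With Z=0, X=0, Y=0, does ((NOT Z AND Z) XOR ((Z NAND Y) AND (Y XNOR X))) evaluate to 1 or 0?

Substituting: ((NOT 0 AND 0) XOR ((0 NAND 0) AND (0 XNOR 0)))
= 1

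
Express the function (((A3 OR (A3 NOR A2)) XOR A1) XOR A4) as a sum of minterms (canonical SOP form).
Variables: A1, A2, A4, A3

Σm(0, 1, 5, 6, 10, 11, 12, 15) = (NOT A1 AND NOT A2 AND NOT A4 AND NOT A3) OR (NOT A1 AND NOT A2 AND NOT A4 AND A3) OR (NOT A1 AND A2 AND NOT A4 AND A3) OR (NOT A1 AND A2 AND A4 AND NOT A3) OR (A1 AND NOT A2 AND A4 AND NOT A3) OR (A1 AND NOT A2 AND A4 AND A3) OR (A1 AND A2 AND NOT A4 AND NOT A3) OR (A1 AND A2 AND A4 AND A3)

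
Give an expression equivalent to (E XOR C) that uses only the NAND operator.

((E NAND (E NAND C)) NAND (C NAND (E NAND C)))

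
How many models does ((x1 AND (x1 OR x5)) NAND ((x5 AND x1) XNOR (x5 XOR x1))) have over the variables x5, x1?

Satisfying assignments: (0,0), (0,1), (1,0), (1,1)
Count: 4 out of 4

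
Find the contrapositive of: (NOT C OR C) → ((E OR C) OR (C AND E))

Contrapositive: NOT ((E OR C) OR (C AND E)) → NOT (NOT C OR C)
Note: A statement and its contrapositive are logically equivalent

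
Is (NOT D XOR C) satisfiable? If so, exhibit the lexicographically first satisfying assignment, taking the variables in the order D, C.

D=0, C=0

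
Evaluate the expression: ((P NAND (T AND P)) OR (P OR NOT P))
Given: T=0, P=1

Substituting: ((1 NAND (0 AND 1)) OR (1 OR NOT 1))
= 1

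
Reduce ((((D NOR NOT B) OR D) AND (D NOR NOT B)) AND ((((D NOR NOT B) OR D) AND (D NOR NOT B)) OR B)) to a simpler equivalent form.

By absorption (E AND (E OR v) = E) then absorption (E AND (E OR v) = E):
= (D NOR NOT B)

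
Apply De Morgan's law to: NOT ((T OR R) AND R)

NOT (T OR R) OR NOT R
De Morgan's: NOT(AND of terms) = OR of negations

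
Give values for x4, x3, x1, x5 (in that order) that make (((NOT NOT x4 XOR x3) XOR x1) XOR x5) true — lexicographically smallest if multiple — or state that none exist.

x4=0, x3=0, x1=0, x5=1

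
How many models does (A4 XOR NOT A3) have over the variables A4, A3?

Satisfying assignments: (0,0), (1,1)
Count: 2 out of 4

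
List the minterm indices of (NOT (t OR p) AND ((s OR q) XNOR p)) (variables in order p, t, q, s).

Σm(0) = (NOT p AND NOT t AND NOT q AND NOT s)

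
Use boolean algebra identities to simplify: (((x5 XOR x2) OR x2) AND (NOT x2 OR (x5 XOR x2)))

By distribution ((E OR v) AND (E OR NOT v) = E):
= (x5 XOR x2)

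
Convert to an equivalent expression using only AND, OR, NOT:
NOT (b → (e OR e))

b AND NOT (e OR e)
(Negated implication: NOT(A → B) = A AND NOT B)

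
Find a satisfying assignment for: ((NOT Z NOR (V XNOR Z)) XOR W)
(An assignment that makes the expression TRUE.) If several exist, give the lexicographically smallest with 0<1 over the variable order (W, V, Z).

W=0, V=0, Z=1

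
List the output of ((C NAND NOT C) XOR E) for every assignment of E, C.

E | C | Output
--------------
0 | 0 | 1
0 | 1 | 1
1 | 0 | 0
1 | 1 | 0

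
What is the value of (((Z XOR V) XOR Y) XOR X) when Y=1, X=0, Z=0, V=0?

Substituting: (((0 XOR 0) XOR 1) XOR 0)
= 1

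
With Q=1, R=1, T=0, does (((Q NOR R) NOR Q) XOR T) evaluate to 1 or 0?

Substituting: (((1 NOR 1) NOR 1) XOR 0)
= 0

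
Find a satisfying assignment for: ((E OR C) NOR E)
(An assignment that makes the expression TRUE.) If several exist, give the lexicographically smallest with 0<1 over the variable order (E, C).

E=0, C=0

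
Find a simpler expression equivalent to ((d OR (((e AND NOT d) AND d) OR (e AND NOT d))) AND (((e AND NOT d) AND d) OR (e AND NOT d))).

By absorption (E AND (E OR v) = E) then absorption (E OR (E AND v) = E):
= (e AND NOT d)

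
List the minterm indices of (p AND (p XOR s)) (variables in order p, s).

Σm(2) = (p AND NOT s)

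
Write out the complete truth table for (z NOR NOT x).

x | z | Output
--------------
0 | 0 | 0
0 | 1 | 0
1 | 0 | 1
1 | 1 | 0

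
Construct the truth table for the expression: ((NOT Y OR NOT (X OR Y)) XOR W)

W | X | Y | Output
------------------
0 | 0 | 0 | 1
0 | 0 | 1 | 0
0 | 1 | 0 | 1
0 | 1 | 1 | 0
1 | 0 | 0 | 0
1 | 0 | 1 | 1
1 | 1 | 0 | 0
1 | 1 | 1 | 1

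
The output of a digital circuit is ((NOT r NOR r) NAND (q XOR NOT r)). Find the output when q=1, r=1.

Substituting: ((NOT 1 NOR 1) NAND (1 XOR NOT 1))
= 1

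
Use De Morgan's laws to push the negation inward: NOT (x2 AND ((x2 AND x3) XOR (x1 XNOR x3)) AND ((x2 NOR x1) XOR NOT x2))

NOT x2 OR NOT ((x2 AND x3) XOR (x1 XNOR x3)) OR NOT ((x2 NOR x1) XOR NOT x2)
De Morgan's: NOT(AND of terms) = OR of negations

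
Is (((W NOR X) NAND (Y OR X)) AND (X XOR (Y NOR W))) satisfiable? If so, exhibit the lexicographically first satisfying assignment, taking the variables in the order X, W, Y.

X=0, W=0, Y=0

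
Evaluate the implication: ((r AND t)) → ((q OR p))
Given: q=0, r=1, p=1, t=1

Antecedent ((r AND t)) = 1; consequent ((q OR p)) = 1.
1 → 1 = 1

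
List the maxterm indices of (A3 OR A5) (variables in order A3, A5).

ΠM(0) = (A3 OR A5)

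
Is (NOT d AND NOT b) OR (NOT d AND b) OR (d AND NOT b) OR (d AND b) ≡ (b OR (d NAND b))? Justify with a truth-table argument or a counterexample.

Yes, they are equivalent — the two output columns agree on all 4 assignments:
d | b | Expression 1 | Expression 2
-----------------------------------
0 | 0 | 1 | 1
0 | 1 | 1 | 1
1 | 0 | 1 | 1
1 | 1 | 1 | 1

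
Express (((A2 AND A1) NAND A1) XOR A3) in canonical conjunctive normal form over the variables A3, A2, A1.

(A3 OR NOT A2 OR NOT A1) AND (NOT A3 OR A2 OR A1) AND (NOT A3 OR A2 OR NOT A1) AND (NOT A3 OR NOT A2 OR A1)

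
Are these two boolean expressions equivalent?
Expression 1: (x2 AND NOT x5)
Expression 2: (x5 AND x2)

No. Counterexample: with x2=1, x5=0, Expression 1 = 1 but Expression 2 = 0.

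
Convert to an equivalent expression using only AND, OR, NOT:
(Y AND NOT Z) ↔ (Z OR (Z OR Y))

((Y AND NOT Z) AND (Z OR (Z OR Y))) OR (NOT (Y AND NOT Z) AND NOT (Z OR (Z OR Y)))
(Biconditional = both true or both false)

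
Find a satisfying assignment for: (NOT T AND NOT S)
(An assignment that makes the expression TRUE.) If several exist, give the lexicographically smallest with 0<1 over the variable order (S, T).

S=0, T=0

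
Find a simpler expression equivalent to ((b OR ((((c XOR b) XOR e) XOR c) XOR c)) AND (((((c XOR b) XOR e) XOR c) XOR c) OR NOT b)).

By distribution ((E OR v) AND (E OR NOT v) = E) then XOR self-cancellation ((E XOR v) XOR v = E):
= ((c XOR b) XOR e)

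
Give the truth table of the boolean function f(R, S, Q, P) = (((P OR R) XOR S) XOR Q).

R | S | Q | P | Output
----------------------
0 | 0 | 0 | 0 | 0
0 | 0 | 0 | 1 | 1
0 | 0 | 1 | 0 | 1
0 | 0 | 1 | 1 | 0
0 | 1 | 0 | 0 | 1
0 | 1 | 0 | 1 | 0
0 | 1 | 1 | 0 | 0
0 | 1 | 1 | 1 | 1
1 | 0 | 0 | 0 | 1
1 | 0 | 0 | 1 | 1
1 | 0 | 1 | 0 | 0
1 | 0 | 1 | 1 | 0
1 | 1 | 0 | 0 | 0
1 | 1 | 0 | 1 | 0
1 | 1 | 1 | 0 | 1
1 | 1 | 1 | 1 | 1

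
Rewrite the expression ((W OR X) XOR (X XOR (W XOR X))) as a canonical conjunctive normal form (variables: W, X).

(W OR X) AND (NOT W OR X) AND (NOT W OR NOT X)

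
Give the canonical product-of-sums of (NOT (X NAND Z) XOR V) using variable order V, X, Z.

ΠM(0, 1, 2, 7) = (V OR X OR Z) AND (V OR X OR NOT Z) AND (V OR NOT X OR Z) AND (NOT V OR NOT X OR NOT Z)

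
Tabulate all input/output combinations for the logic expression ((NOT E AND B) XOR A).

E | A | B | Output
------------------
0 | 0 | 0 | 0
0 | 0 | 1 | 1
0 | 1 | 0 | 1
0 | 1 | 1 | 0
1 | 0 | 0 | 0
1 | 0 | 1 | 0
1 | 1 | 0 | 1
1 | 1 | 1 | 1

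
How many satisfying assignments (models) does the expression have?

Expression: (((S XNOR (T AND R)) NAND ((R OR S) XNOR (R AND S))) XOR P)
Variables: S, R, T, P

Satisfying assignments: (0,0,0,1), (0,0,1,1), (0,1,0,0), (0,1,1,0), (1,0,0,0), (1,0,1,0), (1,1,0,0), (1,1,1,1)
Count: 8 out of 16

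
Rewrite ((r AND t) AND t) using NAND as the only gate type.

((((r NAND t) NAND (r NAND t)) NAND t) NAND (((r NAND t) NAND (r NAND t)) NAND t))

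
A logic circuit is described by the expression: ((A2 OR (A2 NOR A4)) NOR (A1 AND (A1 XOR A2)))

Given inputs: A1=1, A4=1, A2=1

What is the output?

Substituting: ((1 OR (1 NOR 1)) NOR (1 AND (1 XOR 1)))
= 0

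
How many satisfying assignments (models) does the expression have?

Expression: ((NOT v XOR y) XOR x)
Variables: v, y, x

Satisfying assignments: (0,0,0), (0,1,1), (1,0,1), (1,1,0)
Count: 4 out of 8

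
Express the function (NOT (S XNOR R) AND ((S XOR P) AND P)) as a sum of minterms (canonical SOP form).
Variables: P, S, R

Σm(5) = (P AND NOT S AND R)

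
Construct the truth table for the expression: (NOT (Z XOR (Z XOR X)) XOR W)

W | X | Z | Output
------------------
0 | 0 | 0 | 1
0 | 0 | 1 | 1
0 | 1 | 0 | 0
0 | 1 | 1 | 0
1 | 0 | 0 | 0
1 | 0 | 1 | 0
1 | 1 | 0 | 1
1 | 1 | 1 | 1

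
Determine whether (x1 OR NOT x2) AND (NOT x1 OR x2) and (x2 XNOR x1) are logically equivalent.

Yes, they are equivalent — the two output columns agree on all 4 assignments:
x1 | x2 | Expression 1 | Expression 2
-------------------------------------
0 | 0 | 1 | 1
0 | 1 | 0 | 0
1 | 0 | 0 | 0
1 | 1 | 1 | 1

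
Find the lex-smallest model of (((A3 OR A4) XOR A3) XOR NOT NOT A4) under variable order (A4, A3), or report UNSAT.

A4=1, A3=1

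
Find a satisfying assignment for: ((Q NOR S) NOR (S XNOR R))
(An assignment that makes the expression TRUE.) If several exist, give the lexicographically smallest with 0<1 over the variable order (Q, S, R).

Q=0, S=1, R=0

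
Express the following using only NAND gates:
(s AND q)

((s NAND q) NAND (s NAND q))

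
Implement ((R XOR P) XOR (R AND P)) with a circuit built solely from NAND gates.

((((R NAND (R NAND P)) NAND (P NAND (R NAND P))) NAND (((R NAND (R NAND P)) NAND (P NAND (R NAND P))) NAND ((R NAND P) NAND (R NAND P)))) NAND (((R NAND P) NAND (R NAND P)) NAND (((R NAND (R NAND P)) NAND (P NAND (R NAND P))) NAND ((R NAND P) NAND (R NAND P)))))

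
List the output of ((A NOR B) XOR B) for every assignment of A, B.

A | B | Output
--------------
0 | 0 | 1
0 | 1 | 1
1 | 0 | 0
1 | 1 | 1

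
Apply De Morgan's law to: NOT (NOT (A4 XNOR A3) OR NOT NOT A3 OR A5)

(A4 XNOR A3) AND NOT A3 AND NOT A5
De Morgan's: NOT(OR of terms) = AND of negations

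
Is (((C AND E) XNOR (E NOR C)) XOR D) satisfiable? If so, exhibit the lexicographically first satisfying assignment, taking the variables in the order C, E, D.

C=0, E=0, D=1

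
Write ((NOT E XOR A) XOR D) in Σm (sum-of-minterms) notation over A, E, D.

Σm(0, 3, 5, 6) = (NOT A AND NOT E AND NOT D) OR (NOT A AND E AND D) OR (A AND NOT E AND D) OR (A AND E AND NOT D)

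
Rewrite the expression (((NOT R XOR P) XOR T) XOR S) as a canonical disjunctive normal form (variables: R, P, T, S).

(NOT R AND NOT P AND NOT T AND NOT S) OR (NOT R AND NOT P AND T AND S) OR (NOT R AND P AND NOT T AND S) OR (NOT R AND P AND T AND NOT S) OR (R AND NOT P AND NOT T AND S) OR (R AND NOT P AND T AND NOT S) OR (R AND P AND NOT T AND NOT S) OR (R AND P AND T AND S)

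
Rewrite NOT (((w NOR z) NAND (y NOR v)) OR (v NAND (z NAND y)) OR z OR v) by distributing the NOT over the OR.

NOT ((w NOR z) NAND (y NOR v)) AND NOT (v NAND (z NAND y)) AND NOT z AND NOT v
De Morgan's: NOT(OR of terms) = AND of negations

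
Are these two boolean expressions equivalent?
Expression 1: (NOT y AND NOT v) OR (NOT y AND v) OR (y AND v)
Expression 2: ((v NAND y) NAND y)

Yes, they are equivalent — the two output columns agree on all 4 assignments:
y | v | Expression 1 | Expression 2
-----------------------------------
0 | 0 | 1 | 1
0 | 1 | 1 | 1
1 | 0 | 0 | 0
1 | 1 | 1 | 1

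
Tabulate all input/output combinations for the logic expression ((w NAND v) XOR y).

w | v | y | Output
------------------
0 | 0 | 0 | 1
0 | 0 | 1 | 0
0 | 1 | 0 | 1
0 | 1 | 1 | 0
1 | 0 | 0 | 1
1 | 0 | 1 | 0
1 | 1 | 0 | 0
1 | 1 | 1 | 1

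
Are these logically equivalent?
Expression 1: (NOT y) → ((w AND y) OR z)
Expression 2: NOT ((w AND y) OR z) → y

Yes, Contrapositive is always equivalent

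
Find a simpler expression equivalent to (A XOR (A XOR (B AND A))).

By XOR self-cancellation ((E XOR v) XOR v = E):
= (B AND A)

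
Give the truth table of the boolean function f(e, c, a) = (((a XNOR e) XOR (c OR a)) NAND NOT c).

e | c | a | Output
------------------
0 | 0 | 0 | 0
0 | 0 | 1 | 0
0 | 1 | 0 | 1
0 | 1 | 1 | 1
1 | 0 | 0 | 1
1 | 0 | 1 | 1
1 | 1 | 0 | 1
1 | 1 | 1 | 1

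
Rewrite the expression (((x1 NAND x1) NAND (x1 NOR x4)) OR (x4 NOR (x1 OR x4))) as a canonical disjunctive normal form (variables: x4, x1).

(NOT x4 AND NOT x1) OR (NOT x4 AND x1) OR (x4 AND NOT x1) OR (x4 AND x1)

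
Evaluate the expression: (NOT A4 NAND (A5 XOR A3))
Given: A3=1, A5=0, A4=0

Substituting: (NOT 0 NAND (0 XOR 1))
= 0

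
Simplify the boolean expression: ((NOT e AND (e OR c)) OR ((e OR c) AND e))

By distribution ((E AND v) OR (E AND NOT v) = E):
= (e OR c)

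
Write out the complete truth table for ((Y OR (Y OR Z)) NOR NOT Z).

Z | Y | Output
--------------
0 | 0 | 0
0 | 1 | 0
1 | 0 | 0
1 | 1 | 0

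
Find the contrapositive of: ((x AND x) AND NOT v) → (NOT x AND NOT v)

Contrapositive: NOT (NOT x AND NOT v) → NOT ((x AND x) AND NOT v)
Note: A statement and its contrapositive are logically equivalent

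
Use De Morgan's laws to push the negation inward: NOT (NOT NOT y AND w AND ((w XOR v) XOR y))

NOT y OR NOT w OR NOT ((w XOR v) XOR y)
De Morgan's: NOT(AND of terms) = OR of negations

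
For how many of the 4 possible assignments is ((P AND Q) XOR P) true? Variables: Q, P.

Satisfying assignments: (0,1)
Count: 1 out of 4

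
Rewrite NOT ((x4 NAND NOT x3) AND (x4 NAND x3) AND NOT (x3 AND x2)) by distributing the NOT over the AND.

NOT (x4 NAND NOT x3) OR NOT (x4 NAND x3) OR (x3 AND x2)
De Morgan's: NOT(AND of terms) = OR of negations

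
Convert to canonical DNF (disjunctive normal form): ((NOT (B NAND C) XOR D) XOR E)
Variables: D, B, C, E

(NOT D AND NOT B AND NOT C AND E) OR (NOT D AND NOT B AND C AND E) OR (NOT D AND B AND NOT C AND E) OR (NOT D AND B AND C AND NOT E) OR (D AND NOT B AND NOT C AND NOT E) OR (D AND NOT B AND C AND NOT E) OR (D AND B AND NOT C AND NOT E) OR (D AND B AND C AND E)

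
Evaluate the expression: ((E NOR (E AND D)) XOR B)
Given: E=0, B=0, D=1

Substituting: ((0 NOR (0 AND 1)) XOR 0)
= 1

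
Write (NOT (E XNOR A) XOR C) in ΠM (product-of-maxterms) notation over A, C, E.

ΠM(0, 3, 5, 6) = (A OR C OR E) AND (A OR NOT C OR NOT E) AND (NOT A OR C OR NOT E) AND (NOT A OR NOT C OR E)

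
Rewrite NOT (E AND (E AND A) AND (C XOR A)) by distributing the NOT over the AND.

NOT E OR NOT (E AND A) OR NOT (C XOR A)
De Morgan's: NOT(AND of terms) = OR of negations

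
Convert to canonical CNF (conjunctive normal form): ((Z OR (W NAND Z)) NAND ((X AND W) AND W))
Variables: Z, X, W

(Z OR NOT X OR NOT W) AND (NOT Z OR NOT X OR NOT W)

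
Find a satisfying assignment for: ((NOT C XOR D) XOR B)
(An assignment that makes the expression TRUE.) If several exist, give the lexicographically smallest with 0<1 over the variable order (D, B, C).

D=0, B=0, C=0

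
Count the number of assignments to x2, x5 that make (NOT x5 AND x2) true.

Satisfying assignments: (1,0)
Count: 1 out of 4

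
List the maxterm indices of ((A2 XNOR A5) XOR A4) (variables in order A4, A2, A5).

ΠM(1, 2, 4, 7) = (A4 OR A2 OR NOT A5) AND (A4 OR NOT A2 OR A5) AND (NOT A4 OR A2 OR A5) AND (NOT A4 OR NOT A2 OR NOT A5)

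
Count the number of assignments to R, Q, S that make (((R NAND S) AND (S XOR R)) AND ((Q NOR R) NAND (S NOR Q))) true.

Satisfying assignments: (0,0,1), (0,1,1), (1,0,0), (1,1,0)
Count: 4 out of 8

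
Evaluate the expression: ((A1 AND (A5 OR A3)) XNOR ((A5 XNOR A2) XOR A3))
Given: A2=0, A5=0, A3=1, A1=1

Substituting: ((1 AND (0 OR 1)) XNOR ((0 XNOR 0) XOR 1))
= 0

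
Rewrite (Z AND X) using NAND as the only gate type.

((Z NAND X) NAND (Z NAND X))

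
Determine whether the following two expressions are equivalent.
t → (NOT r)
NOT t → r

No, Inverse is not equivalent to original (counterexample: r=0, t=0, s=0)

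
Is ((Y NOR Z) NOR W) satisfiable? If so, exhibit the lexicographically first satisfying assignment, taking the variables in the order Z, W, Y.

Z=0, W=0, Y=1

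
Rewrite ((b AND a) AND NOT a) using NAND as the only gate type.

((((b NAND a) NAND (b NAND a)) NAND (a NAND a)) NAND (((b NAND a) NAND (b NAND a)) NAND (a NAND a)))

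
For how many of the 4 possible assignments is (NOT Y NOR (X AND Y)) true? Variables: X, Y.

Satisfying assignments: (0,1)
Count: 1 out of 4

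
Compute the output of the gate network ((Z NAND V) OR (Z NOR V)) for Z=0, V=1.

Substituting: ((0 NAND 1) OR (0 NOR 1))
= 1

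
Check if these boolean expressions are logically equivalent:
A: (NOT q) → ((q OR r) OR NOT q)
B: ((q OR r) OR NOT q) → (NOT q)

No, Converse is not equivalent to original (counterexample: r=0, q=1)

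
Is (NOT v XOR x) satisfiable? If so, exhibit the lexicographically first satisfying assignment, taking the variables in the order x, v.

x=0, v=0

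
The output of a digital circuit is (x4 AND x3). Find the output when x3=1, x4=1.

Substituting: (1 AND 1)
= 1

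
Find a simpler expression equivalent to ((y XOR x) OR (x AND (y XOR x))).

By absorption (E OR (E AND v) = E):
= (y XOR x)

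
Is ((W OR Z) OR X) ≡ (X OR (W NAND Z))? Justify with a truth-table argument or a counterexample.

No. Counterexample: with W=0, X=0, Z=0, Expression 1 = 0 but Expression 2 = 1.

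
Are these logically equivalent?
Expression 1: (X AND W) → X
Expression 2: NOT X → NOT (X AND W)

Yes, Contrapositive is always equivalent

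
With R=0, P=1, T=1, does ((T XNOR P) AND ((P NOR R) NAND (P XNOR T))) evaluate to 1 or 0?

Substituting: ((1 XNOR 1) AND ((1 NOR 0) NAND (1 XNOR 1)))
= 1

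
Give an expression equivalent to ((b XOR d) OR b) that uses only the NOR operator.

((((((b NOR d) NOR (b NOR d)) NOR ((b NOR d) NOR (b NOR d))) NOR ((((b NOR b) NOR (d NOR d)) NOR ((b NOR b) NOR (d NOR d))) NOR (((b NOR b) NOR (d NOR d)) NOR ((b NOR b) NOR (d NOR d))))) NOR b) NOR (((((b NOR d) NOR (b NOR d)) NOR ((b NOR d) NOR (b NOR d))) NOR ((((b NOR b) NOR (d NOR d)) NOR ((b NOR b) NOR (d NOR d))) NOR (((b NOR b) NOR (d NOR d)) NOR ((b NOR b) NOR (d NOR d))))) NOR b))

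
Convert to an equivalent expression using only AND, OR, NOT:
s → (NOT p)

NOT s OR (NOT p)
(Implication elimination: A → B = NOT A OR B)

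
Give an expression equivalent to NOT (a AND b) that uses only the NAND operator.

(((a NAND b) NAND (a NAND b)) NAND ((a NAND b) NAND (a NAND b)))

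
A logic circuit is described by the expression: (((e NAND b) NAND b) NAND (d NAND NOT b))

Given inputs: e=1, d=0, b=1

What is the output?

Substituting: (((1 NAND 1) NAND 1) NAND (0 NAND NOT 1))
= 0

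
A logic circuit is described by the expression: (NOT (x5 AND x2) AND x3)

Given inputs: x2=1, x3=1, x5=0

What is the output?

Substituting: (NOT (0 AND 1) AND 1)
= 1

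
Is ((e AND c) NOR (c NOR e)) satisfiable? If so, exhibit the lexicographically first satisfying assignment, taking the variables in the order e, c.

e=0, c=1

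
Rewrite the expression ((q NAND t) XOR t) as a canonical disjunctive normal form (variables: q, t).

(NOT q AND NOT t) OR (q AND NOT t) OR (q AND t)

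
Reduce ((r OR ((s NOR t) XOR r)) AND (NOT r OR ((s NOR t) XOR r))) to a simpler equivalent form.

By distribution ((E OR v) AND (E OR NOT v) = E):
= ((s NOR t) XOR r)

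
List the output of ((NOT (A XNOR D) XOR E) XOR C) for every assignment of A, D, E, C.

A | D | E | C | Output
----------------------
0 | 0 | 0 | 0 | 0
0 | 0 | 0 | 1 | 1
0 | 0 | 1 | 0 | 1
0 | 0 | 1 | 1 | 0
0 | 1 | 0 | 0 | 1
0 | 1 | 0 | 1 | 0
0 | 1 | 1 | 0 | 0
0 | 1 | 1 | 1 | 1
1 | 0 | 0 | 0 | 1
1 | 0 | 0 | 1 | 0
1 | 0 | 1 | 0 | 0
1 | 0 | 1 | 1 | 1
1 | 1 | 0 | 0 | 0
1 | 1 | 0 | 1 | 1
1 | 1 | 1 | 0 | 1
1 | 1 | 1 | 1 | 0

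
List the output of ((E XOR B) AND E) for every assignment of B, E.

B | E | Output
--------------
0 | 0 | 0
0 | 1 | 1
1 | 0 | 0
1 | 1 | 0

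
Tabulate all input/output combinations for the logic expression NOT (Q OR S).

S | Q | Output
--------------
0 | 0 | 1
0 | 1 | 0
1 | 0 | 0
1 | 1 | 0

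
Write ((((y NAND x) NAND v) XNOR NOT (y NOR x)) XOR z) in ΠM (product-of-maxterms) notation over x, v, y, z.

ΠM(0, 3, 5, 6, 9, 11, 12, 15) = (x OR v OR y OR z) AND (x OR v OR NOT y OR NOT z) AND (x OR NOT v OR y OR NOT z) AND (x OR NOT v OR NOT y OR z) AND (NOT x OR v OR y OR NOT z) AND (NOT x OR v OR NOT y OR NOT z) AND (NOT x OR NOT v OR y OR z) AND (NOT x OR NOT v OR NOT y OR NOT z)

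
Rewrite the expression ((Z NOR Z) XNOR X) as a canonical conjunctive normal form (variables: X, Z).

(X OR Z) AND (NOT X OR NOT Z)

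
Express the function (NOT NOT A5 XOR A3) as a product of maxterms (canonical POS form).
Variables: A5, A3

ΠM(0, 3) = (A5 OR A3) AND (NOT A5 OR NOT A3)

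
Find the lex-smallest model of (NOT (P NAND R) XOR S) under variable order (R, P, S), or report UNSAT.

R=0, P=0, S=1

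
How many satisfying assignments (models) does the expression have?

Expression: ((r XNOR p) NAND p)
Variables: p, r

Satisfying assignments: (0,0), (0,1), (1,0)
Count: 3 out of 4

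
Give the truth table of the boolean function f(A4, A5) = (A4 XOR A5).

A4 | A5 | Output
----------------
0 | 0 | 0
0 | 1 | 1
1 | 0 | 1
1 | 1 | 0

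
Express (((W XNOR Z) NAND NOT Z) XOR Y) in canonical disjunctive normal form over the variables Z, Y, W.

(NOT Z AND NOT Y AND W) OR (NOT Z AND Y AND NOT W) OR (Z AND NOT Y AND NOT W) OR (Z AND NOT Y AND W)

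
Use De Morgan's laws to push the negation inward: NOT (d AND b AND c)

NOT d OR NOT b OR NOT c
De Morgan's: NOT(AND of terms) = OR of negations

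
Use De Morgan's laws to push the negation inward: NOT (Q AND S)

NOT Q OR NOT S
De Morgan's: NOT(AND of terms) = OR of negations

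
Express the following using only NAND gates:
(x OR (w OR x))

((x NAND x) NAND (((w NAND w) NAND (x NAND x)) NAND ((w NAND w) NAND (x NAND x))))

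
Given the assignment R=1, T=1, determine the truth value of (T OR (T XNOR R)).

Substituting: (1 OR (1 XNOR 1))
= 1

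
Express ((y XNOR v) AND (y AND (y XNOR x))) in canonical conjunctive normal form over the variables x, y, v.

(x OR y OR v) AND (x OR y OR NOT v) AND (x OR NOT y OR v) AND (x OR NOT y OR NOT v) AND (NOT x OR y OR v) AND (NOT x OR y OR NOT v) AND (NOT x OR NOT y OR v)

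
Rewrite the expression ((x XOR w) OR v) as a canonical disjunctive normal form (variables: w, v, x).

(NOT w AND NOT v AND x) OR (NOT w AND v AND NOT x) OR (NOT w AND v AND x) OR (w AND NOT v AND NOT x) OR (w AND v AND NOT x) OR (w AND v AND x)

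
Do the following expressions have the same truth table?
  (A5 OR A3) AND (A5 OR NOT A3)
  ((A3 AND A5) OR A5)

Yes, they are equivalent — the two output columns agree on all 4 assignments:
A5 | A3 | Expression 1 | Expression 2
-------------------------------------
0 | 0 | 0 | 0
0 | 1 | 0 | 0
1 | 0 | 1 | 1
1 | 1 | 1 | 1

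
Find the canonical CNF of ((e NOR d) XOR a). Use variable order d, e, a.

(d OR e OR NOT a) AND (d OR NOT e OR a) AND (NOT d OR e OR a) AND (NOT d OR NOT e OR a)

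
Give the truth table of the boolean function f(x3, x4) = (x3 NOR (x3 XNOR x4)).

x3 | x4 | Output
----------------
0 | 0 | 0
0 | 1 | 1
1 | 0 | 0
1 | 1 | 0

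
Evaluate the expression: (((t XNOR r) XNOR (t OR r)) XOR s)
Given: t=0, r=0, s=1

Substituting: (((0 XNOR 0) XNOR (0 OR 0)) XOR 1)
= 1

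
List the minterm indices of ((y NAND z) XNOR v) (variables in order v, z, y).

Σm(3, 4, 5, 6) = (NOT v AND z AND y) OR (v AND NOT z AND NOT y) OR (v AND NOT z AND y) OR (v AND z AND NOT y)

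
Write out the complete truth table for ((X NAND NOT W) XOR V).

W | X | V | Output
------------------
0 | 0 | 0 | 1
0 | 0 | 1 | 0
0 | 1 | 0 | 0
0 | 1 | 1 | 1
1 | 0 | 0 | 1
1 | 0 | 1 | 0
1 | 1 | 0 | 1
1 | 1 | 1 | 0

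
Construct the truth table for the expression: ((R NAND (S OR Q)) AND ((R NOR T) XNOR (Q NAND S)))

R | Q | S | T | Output
----------------------
0 | 0 | 0 | 0 | 1
0 | 0 | 0 | 1 | 0
0 | 0 | 1 | 0 | 1
0 | 0 | 1 | 1 | 0
0 | 1 | 0 | 0 | 1
0 | 1 | 0 | 1 | 0
0 | 1 | 1 | 0 | 0
0 | 1 | 1 | 1 | 1
1 | 0 | 0 | 0 | 0
1 | 0 | 0 | 1 | 0
1 | 0 | 1 | 0 | 0
1 | 0 | 1 | 1 | 0
1 | 1 | 0 | 0 | 0
1 | 1 | 0 | 1 | 0
1 | 1 | 1 | 0 | 0
1 | 1 | 1 | 1 | 0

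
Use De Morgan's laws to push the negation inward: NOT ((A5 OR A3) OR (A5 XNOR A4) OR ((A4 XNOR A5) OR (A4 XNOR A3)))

NOT (A5 OR A3) AND NOT (A5 XNOR A4) AND NOT ((A4 XNOR A5) OR (A4 XNOR A3))
De Morgan's: NOT(OR of terms) = AND of negations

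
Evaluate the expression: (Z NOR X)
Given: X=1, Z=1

Substituting: (1 NOR 1)
= 0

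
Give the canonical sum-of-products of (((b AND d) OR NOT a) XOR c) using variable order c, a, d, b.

Σm(0, 1, 2, 3, 7, 12, 13, 14) = (NOT c AND NOT a AND NOT d AND NOT b) OR (NOT c AND NOT a AND NOT d AND b) OR (NOT c AND NOT a AND d AND NOT b) OR (NOT c AND NOT a AND d AND b) OR (NOT c AND a AND d AND b) OR (c AND a AND NOT d AND NOT b) OR (c AND a AND NOT d AND b) OR (c AND a AND d AND NOT b)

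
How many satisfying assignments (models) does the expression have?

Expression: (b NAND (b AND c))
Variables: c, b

Satisfying assignments: (0,0), (0,1), (1,0)
Count: 3 out of 4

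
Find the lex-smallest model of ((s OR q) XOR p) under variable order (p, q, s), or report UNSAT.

p=0, q=0, s=1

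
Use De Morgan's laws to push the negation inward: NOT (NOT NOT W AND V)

NOT W OR NOT V
De Morgan's: NOT(AND of terms) = OR of negations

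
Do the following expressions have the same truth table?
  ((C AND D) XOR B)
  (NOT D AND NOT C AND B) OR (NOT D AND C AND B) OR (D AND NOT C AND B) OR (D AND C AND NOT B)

Yes, they are equivalent — the two output columns agree on all 8 assignments:
D | C | B | Expression 1 | Expression 2
---------------------------------------
0 | 0 | 0 | 0 | 0
0 | 0 | 1 | 1 | 1
0 | 1 | 0 | 0 | 0
0 | 1 | 1 | 1 | 1
1 | 0 | 0 | 0 | 0
1 | 0 | 1 | 1 | 1
1 | 1 | 0 | 1 | 1
1 | 1 | 1 | 0 | 0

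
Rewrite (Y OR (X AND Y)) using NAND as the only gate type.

((Y NAND Y) NAND (((X NAND Y) NAND (X NAND Y)) NAND ((X NAND Y) NAND (X NAND Y))))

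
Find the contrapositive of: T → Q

Contrapositive: NOT Q → NOT T
Note: A statement and its contrapositive are logically equivalent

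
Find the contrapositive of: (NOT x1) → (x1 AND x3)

Contrapositive: NOT (x1 AND x3) → x1
Note: A statement and its contrapositive are logically equivalent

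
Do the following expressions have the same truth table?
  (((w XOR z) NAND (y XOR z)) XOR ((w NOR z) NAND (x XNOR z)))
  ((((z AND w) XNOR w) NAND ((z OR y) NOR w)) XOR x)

No. Counterexample: with w=0, x=0, y=0, z=0, Expression 1 = 1 but Expression 2 = 0.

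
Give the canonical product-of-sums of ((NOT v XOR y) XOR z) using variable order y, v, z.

ΠM(1, 2, 4, 7) = (y OR v OR NOT z) AND (y OR NOT v OR z) AND (NOT y OR v OR z) AND (NOT y OR NOT v OR NOT z)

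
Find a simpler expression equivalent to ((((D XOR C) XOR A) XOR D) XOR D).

By XOR self-cancellation ((E XOR v) XOR v = E):
= ((D XOR C) XOR A)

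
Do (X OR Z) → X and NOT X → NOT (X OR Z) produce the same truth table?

Yes, Contrapositive is always equivalent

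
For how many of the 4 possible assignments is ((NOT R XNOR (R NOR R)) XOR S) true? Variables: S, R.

Satisfying assignments: (0,0), (0,1)
Count: 2 out of 4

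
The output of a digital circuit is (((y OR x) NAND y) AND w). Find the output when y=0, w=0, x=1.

Substituting: (((0 OR 1) NAND 0) AND 0)
= 0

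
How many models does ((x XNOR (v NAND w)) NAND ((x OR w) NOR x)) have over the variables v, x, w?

Satisfying assignments: (0,0,0), (0,0,1), (0,1,0), (0,1,1), (1,0,0), (1,0,1), (1,1,0), (1,1,1)
Count: 8 out of 8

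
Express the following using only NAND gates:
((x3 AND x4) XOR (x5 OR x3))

((((x3 NAND x4) NAND (x3 NAND x4)) NAND (((x3 NAND x4) NAND (x3 NAND x4)) NAND ((x5 NAND x5) NAND (x3 NAND x3)))) NAND (((x5 NAND x5) NAND (x3 NAND x3)) NAND (((x3 NAND x4) NAND (x3 NAND x4)) NAND ((x5 NAND x5) NAND (x3 NAND x3)))))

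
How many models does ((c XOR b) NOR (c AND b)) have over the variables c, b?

Satisfying assignments: (0,0)
Count: 1 out of 4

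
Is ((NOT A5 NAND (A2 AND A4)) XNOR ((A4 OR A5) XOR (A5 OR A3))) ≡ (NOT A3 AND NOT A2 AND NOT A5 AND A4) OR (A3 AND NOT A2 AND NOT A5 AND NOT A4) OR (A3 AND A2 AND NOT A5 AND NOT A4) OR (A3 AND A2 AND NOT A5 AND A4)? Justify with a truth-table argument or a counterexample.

Yes, they are equivalent — the two output columns agree on all 16 assignments:
A3 | A2 | A5 | A4 | Expression 1 | Expression 2
-----------------------------------------------
0 | 0 | 0 | 0 | 0 | 0
0 | 0 | 0 | 1 | 1 | 1
0 | 0 | 1 | 0 | 0 | 0
0 | 0 | 1 | 1 | 0 | 0
0 | 1 | 0 | 0 | 0 | 0
0 | 1 | 0 | 1 | 0 | 0
0 | 1 | 1 | 0 | 0 | 0
0 | 1 | 1 | 1 | 0 | 0
1 | 0 | 0 | 0 | 1 | 1
1 | 0 | 0 | 1 | 0 | 0
1 | 0 | 1 | 0 | 0 | 0
1 | 0 | 1 | 1 | 0 | 0
1 | 1 | 0 | 0 | 1 | 1
1 | 1 | 0 | 1 | 1 | 1
1 | 1 | 1 | 0 | 0 | 0
1 | 1 | 1 | 1 | 0 | 0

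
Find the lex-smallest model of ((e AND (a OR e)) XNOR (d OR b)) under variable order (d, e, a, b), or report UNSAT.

d=0, e=0, a=0, b=0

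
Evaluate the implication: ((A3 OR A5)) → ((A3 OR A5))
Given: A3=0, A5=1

Antecedent ((A3 OR A5)) = 1; consequent ((A3 OR A5)) = 1.
1 → 1 = 1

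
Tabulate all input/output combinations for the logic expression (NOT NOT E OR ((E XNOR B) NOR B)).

B | E | Output
--------------
0 | 0 | 0
0 | 1 | 1
1 | 0 | 0
1 | 1 | 1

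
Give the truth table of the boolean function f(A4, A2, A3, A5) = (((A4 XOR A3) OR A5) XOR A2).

A4 | A2 | A3 | A5 | Output
--------------------------
0 | 0 | 0 | 0 | 0
0 | 0 | 0 | 1 | 1
0 | 0 | 1 | 0 | 1
0 | 0 | 1 | 1 | 1
0 | 1 | 0 | 0 | 1
0 | 1 | 0 | 1 | 0
0 | 1 | 1 | 0 | 0
0 | 1 | 1 | 1 | 0
1 | 0 | 0 | 0 | 1
1 | 0 | 0 | 1 | 1
1 | 0 | 1 | 0 | 0
1 | 0 | 1 | 1 | 1
1 | 1 | 0 | 0 | 0
1 | 1 | 0 | 1 | 0
1 | 1 | 1 | 0 | 1
1 | 1 | 1 | 1 | 0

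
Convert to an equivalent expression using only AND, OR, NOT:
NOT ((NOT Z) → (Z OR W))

(NOT Z) AND NOT (Z OR W)
(Negated implication: NOT(A → B) = A AND NOT B)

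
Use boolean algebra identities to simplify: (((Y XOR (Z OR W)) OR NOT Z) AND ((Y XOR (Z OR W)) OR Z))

By distribution ((E OR v) AND (E OR NOT v) = E):
= (Y XOR (Z OR W))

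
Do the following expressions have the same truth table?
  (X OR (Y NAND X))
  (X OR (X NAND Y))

Yes, they are equivalent — the two output columns agree on all 4 assignments:
X | Y | Expression 1 | Expression 2
-----------------------------------
0 | 0 | 1 | 1
0 | 1 | 1 | 1
1 | 0 | 1 | 1
1 | 1 | 1 | 1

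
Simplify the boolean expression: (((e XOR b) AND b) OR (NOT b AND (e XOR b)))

By distribution ((E AND v) OR (E AND NOT v) = E):
= (e XOR b)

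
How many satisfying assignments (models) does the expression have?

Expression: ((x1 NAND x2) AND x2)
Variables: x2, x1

Satisfying assignments: (1,0)
Count: 1 out of 4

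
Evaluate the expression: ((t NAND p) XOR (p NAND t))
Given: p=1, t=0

Substituting: ((0 NAND 1) XOR (1 NAND 0))
= 0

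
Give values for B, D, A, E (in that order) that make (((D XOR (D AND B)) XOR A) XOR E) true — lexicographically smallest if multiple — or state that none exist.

B=0, D=0, A=0, E=1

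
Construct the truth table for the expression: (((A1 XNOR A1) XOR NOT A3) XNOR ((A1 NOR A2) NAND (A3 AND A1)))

A1 | A3 | A2 | Output
---------------------
0 | 0 | 0 | 0
0 | 0 | 1 | 0
0 | 1 | 0 | 1
0 | 1 | 1 | 1
1 | 0 | 0 | 0
1 | 0 | 1 | 0
1 | 1 | 0 | 1
1 | 1 | 1 | 1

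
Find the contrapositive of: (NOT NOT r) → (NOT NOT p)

Contrapositive: NOT p → NOT r
Note: A statement and its contrapositive are logically equivalent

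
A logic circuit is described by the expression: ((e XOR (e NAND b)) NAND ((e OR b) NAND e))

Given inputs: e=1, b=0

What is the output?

Substituting: ((1 XOR (1 NAND 0)) NAND ((1 OR 0) NAND 1))
= 1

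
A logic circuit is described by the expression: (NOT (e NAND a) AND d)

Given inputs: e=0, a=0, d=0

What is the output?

Substituting: (NOT (0 NAND 0) AND 0)
= 0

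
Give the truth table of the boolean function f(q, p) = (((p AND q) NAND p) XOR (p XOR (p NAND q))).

q | p | Output
--------------
0 | 0 | 0
0 | 1 | 1
1 | 0 | 0
1 | 1 | 1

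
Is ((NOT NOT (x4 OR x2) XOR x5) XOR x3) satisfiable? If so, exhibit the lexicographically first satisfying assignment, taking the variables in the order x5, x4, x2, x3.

x5=0, x4=0, x2=0, x3=1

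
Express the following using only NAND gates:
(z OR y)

((z NAND z) NAND (y NAND y))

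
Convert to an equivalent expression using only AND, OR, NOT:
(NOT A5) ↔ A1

((NOT A5) AND A1) OR (A5 AND NOT A1)
(Biconditional = both true or both false)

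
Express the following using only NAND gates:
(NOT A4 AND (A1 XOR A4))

(((A4 NAND A4) NAND ((A1 NAND (A1 NAND A4)) NAND (A4 NAND (A1 NAND A4)))) NAND ((A4 NAND A4) NAND ((A1 NAND (A1 NAND A4)) NAND (A4 NAND (A1 NAND A4)))))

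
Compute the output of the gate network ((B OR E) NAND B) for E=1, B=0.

Substituting: ((0 OR 1) NAND 0)
= 1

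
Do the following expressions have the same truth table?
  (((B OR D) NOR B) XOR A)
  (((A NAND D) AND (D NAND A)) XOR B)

No. Counterexample: with A=0, D=1, B=0, Expression 1 = 0 but Expression 2 = 1.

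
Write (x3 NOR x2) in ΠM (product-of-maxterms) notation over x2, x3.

ΠM(1, 2, 3) = (x2 OR NOT x3) AND (NOT x2 OR x3) AND (NOT x2 OR NOT x3)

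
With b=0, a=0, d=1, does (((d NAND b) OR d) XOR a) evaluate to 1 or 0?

Substituting: (((1 NAND 0) OR 1) XOR 0)
= 1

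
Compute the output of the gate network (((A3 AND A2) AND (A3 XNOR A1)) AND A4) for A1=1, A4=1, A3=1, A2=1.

Substituting: (((1 AND 1) AND (1 XNOR 1)) AND 1)
= 1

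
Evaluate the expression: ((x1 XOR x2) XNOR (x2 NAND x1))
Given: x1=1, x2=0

Substituting: ((1 XOR 0) XNOR (0 NAND 1))
= 1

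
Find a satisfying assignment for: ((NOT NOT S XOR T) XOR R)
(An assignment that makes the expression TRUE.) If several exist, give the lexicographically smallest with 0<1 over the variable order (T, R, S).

T=0, R=0, S=1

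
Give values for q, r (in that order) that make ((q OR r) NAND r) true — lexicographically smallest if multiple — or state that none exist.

q=0, r=0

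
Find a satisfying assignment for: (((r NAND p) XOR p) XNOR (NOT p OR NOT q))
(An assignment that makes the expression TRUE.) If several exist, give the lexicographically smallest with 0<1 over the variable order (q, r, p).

q=0, r=0, p=0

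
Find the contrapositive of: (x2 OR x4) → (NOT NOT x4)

Contrapositive: NOT x4 → NOT (x2 OR x4)
Note: A statement and its contrapositive are logically equivalent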